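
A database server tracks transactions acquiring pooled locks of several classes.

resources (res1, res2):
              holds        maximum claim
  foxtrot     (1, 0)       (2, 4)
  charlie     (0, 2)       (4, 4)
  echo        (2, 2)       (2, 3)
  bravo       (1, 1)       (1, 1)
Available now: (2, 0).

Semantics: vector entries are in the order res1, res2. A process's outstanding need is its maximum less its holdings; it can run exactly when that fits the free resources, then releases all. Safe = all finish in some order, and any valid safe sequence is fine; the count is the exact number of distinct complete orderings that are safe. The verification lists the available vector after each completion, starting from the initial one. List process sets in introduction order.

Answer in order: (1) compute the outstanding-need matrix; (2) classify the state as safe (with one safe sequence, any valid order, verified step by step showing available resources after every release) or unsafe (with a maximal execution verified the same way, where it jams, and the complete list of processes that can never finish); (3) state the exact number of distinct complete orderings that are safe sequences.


(1) Remaining need (order res1, res2):
  foxtrot: (1, 4)
  charlie: (4, 2)
  echo: (0, 1)
  bravo: (0, 0)
(2) SAFE, for example via the order bravo, echo, charlie, foxtrot.
Key observation: reading the order forward, echo is the first process whose need (0, 1) meets the free pool (3, 1) exactly on a resource it requests.
Verifying each step:
  pool = (2, 0)
  run bravo (needs (0, 0), free (2, 0)); after release of (1, 1) the pool is (3, 1)
  run echo (needs (0, 1), free (3, 1)); after release of (2, 2) the pool is (5, 3)
  run charlie (needs (4, 2), free (5, 3)); after release of (0, 2) the pool is (5, 5)
  run foxtrot (needs (1, 4), free (5, 5)); after release of (1, 0) the pool is (6, 5)
(3) Exactly 1 of the possible complete orderings is a safe sequence.


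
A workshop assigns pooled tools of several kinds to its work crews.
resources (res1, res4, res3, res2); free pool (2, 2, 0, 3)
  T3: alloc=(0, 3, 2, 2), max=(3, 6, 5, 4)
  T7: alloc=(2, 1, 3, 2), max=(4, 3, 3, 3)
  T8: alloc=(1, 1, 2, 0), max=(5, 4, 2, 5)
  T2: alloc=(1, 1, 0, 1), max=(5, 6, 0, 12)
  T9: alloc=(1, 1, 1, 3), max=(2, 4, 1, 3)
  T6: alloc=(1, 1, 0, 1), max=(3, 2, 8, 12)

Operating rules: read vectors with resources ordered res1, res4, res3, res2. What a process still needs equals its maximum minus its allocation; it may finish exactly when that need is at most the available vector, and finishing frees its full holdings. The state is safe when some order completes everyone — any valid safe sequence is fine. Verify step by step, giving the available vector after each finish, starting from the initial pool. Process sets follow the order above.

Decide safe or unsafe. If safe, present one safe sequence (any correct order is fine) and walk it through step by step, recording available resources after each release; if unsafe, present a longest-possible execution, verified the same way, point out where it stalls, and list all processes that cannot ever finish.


The state is UNSAFE.
Key observation: the pool after T7, T9, T3, T8 is (6, 8, 8, 10); every surviving request exceeds it in res2, so progress ends there.
A maximal execution: T7, T9, T3, T8 — then nothing else fits. Verifying each step:
  pool = (2, 2, 0, 3)
  T7: need (2, 2, 0, 1) fits (2, 2, 0, 3); releases (2, 1, 3, 2), pool now (4, 3, 3, 5)
  T9: need (1, 3, 0, 0) fits (4, 3, 3, 5); releases (1, 1, 1, 3), pool now (5, 4, 4, 8)
  T3: need (3, 3, 3, 2) fits (5, 4, 4, 8); releases (0, 3, 2, 2), pool now (5, 7, 6, 10)
  T8: need (4, 3, 0, 5) fits (5, 7, 6, 10); releases (1, 1, 2, 0), pool now (6, 8, 8, 10)
  blocked: T2 wants (4, 5, 0, 11), pool (6, 8, 8, 10) — not enough res2
  blocked: T6 wants (2, 1, 8, 11), pool (6, 8, 8, 10) — not enough res2
Processes that can never finish: T2 and T6.


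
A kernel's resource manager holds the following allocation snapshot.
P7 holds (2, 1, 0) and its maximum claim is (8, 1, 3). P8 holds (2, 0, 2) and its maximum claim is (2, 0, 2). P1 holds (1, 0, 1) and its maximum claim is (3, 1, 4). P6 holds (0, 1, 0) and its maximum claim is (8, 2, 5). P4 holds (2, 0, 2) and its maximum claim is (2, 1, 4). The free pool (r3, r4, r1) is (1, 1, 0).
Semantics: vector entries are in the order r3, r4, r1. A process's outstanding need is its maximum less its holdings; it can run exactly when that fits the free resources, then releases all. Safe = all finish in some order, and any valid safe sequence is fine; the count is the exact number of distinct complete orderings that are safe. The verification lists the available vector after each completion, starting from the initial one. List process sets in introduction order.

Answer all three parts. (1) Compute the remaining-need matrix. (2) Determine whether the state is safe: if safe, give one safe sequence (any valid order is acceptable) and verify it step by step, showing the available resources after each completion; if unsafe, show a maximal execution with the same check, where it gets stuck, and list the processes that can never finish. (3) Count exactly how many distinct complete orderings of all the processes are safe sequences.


(1) Remaining need (order r3, r4, r1):
  P7: (6, 0, 3)
  P8: (0, 0, 0)
  P1: (2, 1, 3)
  P6: (8, 1, 5)
  P4: (0, 1, 2)
(2) SAFE, for example via the order P8, P4, P1, P7, P6.
Key observation: reading the order forward, P4 is the first process whose need (0, 1, 2) meets the free pool (3, 1, 2) exactly on a resource it requests.
Verifying each step:
  pool = (1, 1, 0)
  P8: need (0, 0, 0) fits (1, 1, 0); releases (2, 0, 2), pool now (3, 1, 2)
  P4: need (0, 1, 2) fits (3, 1, 2); releases (2, 0, 2), pool now (5, 1, 4)
  P1: need (2, 1, 3) fits (5, 1, 4); releases (1, 0, 1), pool now (6, 1, 5)
  P7: need (6, 0, 3) fits (6, 1, 5); releases (2, 1, 0), pool now (8, 2, 5)
  P6: need (8, 1, 5) fits (8, 2, 5); releases (0, 1, 0), pool now (8, 3, 5)
(3) Exactly 1 of the possible complete orderings is a safe sequence.


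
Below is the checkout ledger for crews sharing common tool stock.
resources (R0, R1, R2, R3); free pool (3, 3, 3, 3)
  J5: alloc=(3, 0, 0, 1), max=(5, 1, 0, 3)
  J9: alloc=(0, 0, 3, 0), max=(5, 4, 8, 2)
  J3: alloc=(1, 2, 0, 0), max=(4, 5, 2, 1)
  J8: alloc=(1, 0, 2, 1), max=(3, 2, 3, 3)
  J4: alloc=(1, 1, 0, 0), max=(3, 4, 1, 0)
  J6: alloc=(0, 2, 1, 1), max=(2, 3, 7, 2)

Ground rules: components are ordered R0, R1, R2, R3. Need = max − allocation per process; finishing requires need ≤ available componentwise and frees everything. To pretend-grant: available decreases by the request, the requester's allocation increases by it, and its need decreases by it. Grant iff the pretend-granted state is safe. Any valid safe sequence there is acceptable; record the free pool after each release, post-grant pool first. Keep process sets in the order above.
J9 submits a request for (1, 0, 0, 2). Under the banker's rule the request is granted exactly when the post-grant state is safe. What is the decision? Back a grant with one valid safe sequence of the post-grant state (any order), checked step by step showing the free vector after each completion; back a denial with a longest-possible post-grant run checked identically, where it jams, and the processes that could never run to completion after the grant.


DENY: after the grant no complete ordering would exist.
Key observation: after J4, J3 the pool peaks at (4, 6, 3, 1), and each blocked process is short somewhere: J5 on R3; J9 on R2; J8 on R3; J6 on R2.
On the post-grant state, J4, J3 is a maximal run — nothing extends it. Check, step by step:
  pool = (2, 3, 3, 1)
  J4: need (2, 3, 1, 0) fits (2, 3, 3, 1); releases (1, 1, 0, 0), pool now (3, 4, 3, 1)
  J3: need (3, 3, 2, 1) fits (3, 4, 3, 1); releases (1, 2, 0, 0), pool now (4, 6, 3, 1)
  J5 still needs (2, 1, 0, 2) but only (4, 6, 3, 1) is free — short on R3
  J9 still needs (4, 4, 5, 0) but only (4, 6, 3, 1) is free — short on R2
  J8 still needs (2, 2, 1, 2) but only (4, 6, 3, 1) is free — short on R3
  J6 still needs (2, 1, 6, 1) but only (4, 6, 3, 1) is free — short on R2
Post-grant, the permanently blocked set is J5, J9, J8 and J6.


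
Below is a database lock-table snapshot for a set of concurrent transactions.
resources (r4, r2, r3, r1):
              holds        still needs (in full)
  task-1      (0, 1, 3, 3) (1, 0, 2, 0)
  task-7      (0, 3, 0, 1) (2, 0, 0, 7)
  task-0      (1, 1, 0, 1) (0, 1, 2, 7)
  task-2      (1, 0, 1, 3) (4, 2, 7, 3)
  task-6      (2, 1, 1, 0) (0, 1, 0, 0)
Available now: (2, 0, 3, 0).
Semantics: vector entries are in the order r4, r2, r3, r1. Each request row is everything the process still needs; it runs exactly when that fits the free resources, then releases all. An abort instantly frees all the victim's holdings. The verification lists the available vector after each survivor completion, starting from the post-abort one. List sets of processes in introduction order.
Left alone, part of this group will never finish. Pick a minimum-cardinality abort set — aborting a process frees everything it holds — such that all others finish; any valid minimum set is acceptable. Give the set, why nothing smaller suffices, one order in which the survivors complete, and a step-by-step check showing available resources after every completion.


Abort task-0.
Key observation: aborting task-0 returns (1, 1, 0, 1), and task-7 — hopeless before — runs at step 4 with the returned capacity in the pool.
Minimality: the empty abort set fails — the state is deadlocked as it stands.
One survivor order: task-1, task-6, task-2, task-7. Walking it through (post-abort pool first):
  pool = (3, 1, 3, 1)
  task-1 needs (1, 0, 2, 0) <= (3, 1, 3, 1) -> finishes; pool += (0, 1, 3, 3) = (3, 2, 6, 4)
  task-6 needs (0, 1, 0, 0) <= (3, 2, 6, 4) -> finishes; pool += (2, 1, 1, 0) = (5, 3, 7, 4)
  task-2 needs (4, 2, 7, 3) <= (5, 3, 7, 4) -> finishes; pool += (1, 0, 1, 3) = (6, 3, 8, 7)
  task-7 needs (2, 0, 0, 7) <= (6, 3, 8, 7) -> finishes; pool += (0, 3, 0, 1) = (6, 6, 8, 8)


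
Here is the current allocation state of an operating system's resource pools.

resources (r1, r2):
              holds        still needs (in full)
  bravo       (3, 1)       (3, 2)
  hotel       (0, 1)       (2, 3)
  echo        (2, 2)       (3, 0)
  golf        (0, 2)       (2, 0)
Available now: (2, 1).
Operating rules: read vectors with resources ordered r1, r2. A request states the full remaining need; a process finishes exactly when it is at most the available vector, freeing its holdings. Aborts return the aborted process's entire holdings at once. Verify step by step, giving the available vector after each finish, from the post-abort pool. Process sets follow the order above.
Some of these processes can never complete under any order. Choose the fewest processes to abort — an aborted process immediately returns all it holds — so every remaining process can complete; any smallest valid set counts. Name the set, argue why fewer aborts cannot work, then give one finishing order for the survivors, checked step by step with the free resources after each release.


Abort bravo.
Key observation: no ordering could ever have run echo before the abort of bravo; with (3, 1) back in the pool it fits at step 1.
Why nothing smaller works: aborting no one leaves the state deadlocked as given.
The survivors complete as echo, hotel, golf. Walking it through (starting from the post-abort pool):
  pool = (5, 2)
  echo: need (3, 0) fits (5, 2); releases (2, 2), pool now (7, 4)
  hotel: need (2, 3) fits (7, 4); releases (0, 1), pool now (7, 5)
  golf: need (2, 0) fits (7, 5); releases (0, 2), pool now (7, 7)


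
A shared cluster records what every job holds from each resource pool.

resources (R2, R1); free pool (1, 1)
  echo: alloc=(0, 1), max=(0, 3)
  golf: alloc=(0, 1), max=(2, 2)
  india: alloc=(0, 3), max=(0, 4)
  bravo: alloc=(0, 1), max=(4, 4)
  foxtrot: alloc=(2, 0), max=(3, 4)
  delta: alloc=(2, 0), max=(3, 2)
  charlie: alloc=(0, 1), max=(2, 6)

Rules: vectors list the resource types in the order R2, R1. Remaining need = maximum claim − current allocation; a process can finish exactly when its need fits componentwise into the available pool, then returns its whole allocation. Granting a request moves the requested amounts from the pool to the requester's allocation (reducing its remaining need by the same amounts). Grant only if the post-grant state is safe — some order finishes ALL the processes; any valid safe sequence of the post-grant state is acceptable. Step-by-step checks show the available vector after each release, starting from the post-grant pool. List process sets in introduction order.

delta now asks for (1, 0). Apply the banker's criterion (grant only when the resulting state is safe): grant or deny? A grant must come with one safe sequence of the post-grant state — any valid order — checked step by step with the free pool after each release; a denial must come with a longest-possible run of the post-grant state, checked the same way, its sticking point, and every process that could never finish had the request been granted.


GRANT: granting preserves safety; a valid post-grant sequence is india, delta, golf, charlie, echo, foxtrot, bravo.
Key observation: the grant leaves (0, 1) free — enough for india, whose release restarts the cascade.
Step-by-step check of the post-grant state:
  pool = (0, 1)
  india: need (0, 1) fits (0, 1); releases (0, 3), pool now (0, 4)
  delta: need (0, 2) fits (0, 4); releases (3, 0), pool now (3, 4)
  golf: need (2, 1) fits (3, 4); releases (0, 1), pool now (3, 5)
  charlie: need (2, 5) fits (3, 5); releases (0, 1), pool now (3, 6)
  echo: need (0, 2) fits (3, 6); releases (0, 1), pool now (3, 7)
  foxtrot: need (1, 4) fits (3, 7); releases (2, 0), pool now (5, 7)
  bravo: need (4, 3) fits (5, 7); releases (0, 1), pool now (5, 8)


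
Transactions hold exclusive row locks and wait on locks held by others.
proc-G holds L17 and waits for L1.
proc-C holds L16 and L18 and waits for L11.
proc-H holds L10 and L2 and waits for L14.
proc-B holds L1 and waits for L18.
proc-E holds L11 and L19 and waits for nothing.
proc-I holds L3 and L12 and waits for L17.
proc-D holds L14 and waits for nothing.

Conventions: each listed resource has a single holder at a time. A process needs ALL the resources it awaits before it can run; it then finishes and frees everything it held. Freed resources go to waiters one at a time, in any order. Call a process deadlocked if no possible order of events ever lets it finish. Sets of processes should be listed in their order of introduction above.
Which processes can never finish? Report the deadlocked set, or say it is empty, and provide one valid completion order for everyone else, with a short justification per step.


No process is deadlocked.
Key observation: the wait relation is loop-free; peeling off processes with no waits unwinds the whole state.
The rest can finish in the order proc-E, proc-D, proc-C, proc-H, proc-B, proc-G, proc-I.
Verifying each step:
  proc-E waits on nothing -> runs at once and releases L11 and L19
  proc-D waits on nothing -> runs at once and releases L14
  run proc-C (all its waits — L11 — are resolved); releases L16 and L18
  run proc-H (all its waits — L14 — are resolved); releases L10 and L2
  run proc-B (all its waits — L18 — are resolved); releases L1
  run proc-G (all its waits — L1 — are resolved); releases L17
  run proc-I (all its waits — L17 — are resolved); releases L3 and L12


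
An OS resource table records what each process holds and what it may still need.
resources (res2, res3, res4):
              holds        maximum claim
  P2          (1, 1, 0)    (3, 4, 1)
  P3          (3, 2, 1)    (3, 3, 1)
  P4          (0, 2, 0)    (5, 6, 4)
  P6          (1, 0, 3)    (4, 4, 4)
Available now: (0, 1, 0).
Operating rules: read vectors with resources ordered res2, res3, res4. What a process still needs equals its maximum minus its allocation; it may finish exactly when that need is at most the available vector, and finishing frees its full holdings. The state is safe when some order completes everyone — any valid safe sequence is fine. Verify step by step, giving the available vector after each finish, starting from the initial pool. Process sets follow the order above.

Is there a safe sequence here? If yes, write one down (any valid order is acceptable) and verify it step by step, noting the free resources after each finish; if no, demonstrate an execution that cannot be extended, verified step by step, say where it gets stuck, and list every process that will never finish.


SAFE, for example via the order P3, P2, P6, P4.
Key observation: at P3 the run first touches a limit — (0, 1, 0) against (0, 1, 0), exact on a resource it actually requests.
Check, step by step:
  pool = (0, 1, 0)
  P3 needs (0, 1, 0) <= (0, 1, 0) -> finishes; pool += (3, 2, 1) = (3, 3, 1)
  P2 needs (2, 3, 1) <= (3, 3, 1) -> finishes; pool += (1, 1, 0) = (4, 4, 1)
  P6 needs (3, 4, 1) <= (4, 4, 1) -> finishes; pool += (1, 0, 3) = (5, 4, 4)
  P4 needs (5, 4, 4) <= (5, 4, 4) -> finishes; pool += (0, 2, 0) = (5, 6, 4)


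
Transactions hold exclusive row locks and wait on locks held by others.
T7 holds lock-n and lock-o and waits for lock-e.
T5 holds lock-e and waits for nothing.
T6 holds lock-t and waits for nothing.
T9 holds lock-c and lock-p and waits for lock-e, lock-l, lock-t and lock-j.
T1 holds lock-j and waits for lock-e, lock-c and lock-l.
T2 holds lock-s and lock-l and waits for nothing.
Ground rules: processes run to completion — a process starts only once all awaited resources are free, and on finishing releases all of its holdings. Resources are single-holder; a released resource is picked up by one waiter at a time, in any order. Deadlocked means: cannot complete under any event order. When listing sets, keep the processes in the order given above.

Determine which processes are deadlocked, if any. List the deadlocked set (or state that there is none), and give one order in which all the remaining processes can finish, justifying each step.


Deadlocked set: T9 and T1.
Key observation: T9 -> T1 -> T9 is a circular wait — nothing in it can go first; no other process is dragged down with it.
A valid finishing order for the others: T6, T5, T2, T7.
Step-by-step check:
  T6: no waits; runs immediately, freeing lock-t
  T5: no waits; runs immediately, freeing lock-e
  T2: no waits; runs immediately, freeing lock-s and lock-l
  T7 waits on lock-e — all released -> runs and releases lock-n and lock-o


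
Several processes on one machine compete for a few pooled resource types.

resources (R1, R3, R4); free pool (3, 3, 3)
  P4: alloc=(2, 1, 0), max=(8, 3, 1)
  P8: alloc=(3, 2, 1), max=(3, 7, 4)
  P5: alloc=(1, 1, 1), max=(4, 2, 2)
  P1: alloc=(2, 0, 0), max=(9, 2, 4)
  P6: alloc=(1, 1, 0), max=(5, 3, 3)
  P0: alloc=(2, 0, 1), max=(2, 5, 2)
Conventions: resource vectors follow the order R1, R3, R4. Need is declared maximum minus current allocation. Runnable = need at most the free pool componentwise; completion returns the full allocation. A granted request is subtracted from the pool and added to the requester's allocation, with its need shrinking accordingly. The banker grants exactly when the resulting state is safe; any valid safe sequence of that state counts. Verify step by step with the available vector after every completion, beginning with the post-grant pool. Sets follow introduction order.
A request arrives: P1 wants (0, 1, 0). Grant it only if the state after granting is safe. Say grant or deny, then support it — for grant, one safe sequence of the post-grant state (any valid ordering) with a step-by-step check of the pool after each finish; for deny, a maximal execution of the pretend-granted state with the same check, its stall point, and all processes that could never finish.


DENY: after the grant no complete ordering would exist.
Key observation: after P5, P6 the pool peaks at (5, 4, 4), and each blocked process is short somewhere: P4 on R1; P8 on R3; P1 on R1; P0 on R3.
After a pretend grant, a maximal execution: P5, P6 — then nothing else fits. Verifying each step:
  pool = (3, 2, 3)
  run P5 (needs (3, 1, 1), free (3, 2, 3)); after release of (1, 1, 1) the pool is (4, 3, 4)
  run P6 (needs (4, 2, 3), free (4, 3, 4)); after release of (1, 1, 0) the pool is (5, 4, 4)
  P4 still needs (6, 2, 1) but only (5, 4, 4) is free — short on R1
  P8 still needs (0, 5, 3) but only (5, 4, 4) is free — short on R3
  P1 still needs (7, 1, 4) but only (5, 4, 4) is free — short on R1
  P0 still needs (0, 5, 1) but only (5, 4, 4) is free — short on R3
Had the request been granted, P4, P8, P1 and P0 could never finish.


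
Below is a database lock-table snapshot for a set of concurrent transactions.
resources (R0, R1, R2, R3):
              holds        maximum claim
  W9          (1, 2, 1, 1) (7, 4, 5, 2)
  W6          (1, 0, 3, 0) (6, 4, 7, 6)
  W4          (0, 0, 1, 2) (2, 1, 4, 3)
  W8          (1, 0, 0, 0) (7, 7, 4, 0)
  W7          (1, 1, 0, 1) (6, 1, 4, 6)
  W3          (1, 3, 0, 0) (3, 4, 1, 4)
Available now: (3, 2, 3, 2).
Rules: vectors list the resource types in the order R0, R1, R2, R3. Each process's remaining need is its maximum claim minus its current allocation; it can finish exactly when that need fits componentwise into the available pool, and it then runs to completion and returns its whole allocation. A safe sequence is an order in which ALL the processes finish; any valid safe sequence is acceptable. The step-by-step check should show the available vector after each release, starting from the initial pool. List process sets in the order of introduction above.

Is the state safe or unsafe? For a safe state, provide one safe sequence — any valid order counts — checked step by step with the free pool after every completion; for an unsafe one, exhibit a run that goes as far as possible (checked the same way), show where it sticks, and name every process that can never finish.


The state is UNSAFE.
Key observation: R0 is the bottleneck — with W4, W3 done the pool holds (4, 5, 4, 4), short of every remaining need.
A maximal execution: W4, W3 — then nothing else fits. Check, step by step:
  pool = (3, 2, 3, 2)
  run W4 (needs (2, 1, 3, 1), free (3, 2, 3, 2)); after release of (0, 0, 1, 2) the pool is (3, 2, 4, 4)
  run W3 (needs (2, 1, 1, 4), free (3, 2, 4, 4)); after release of (1, 3, 0, 0) the pool is (4, 5, 4, 4)
  W9 cannot run: need (6, 2, 4, 1) vs free (4, 5, 4, 4) (insufficient R0)
  W6 cannot run: need (5, 4, 4, 6) vs free (4, 5, 4, 4) (insufficient R0 and R3)
  W8 cannot run: need (6, 7, 4, 0) vs free (4, 5, 4, 4) (insufficient R0 and R1)
  W7 cannot run: need (5, 0, 4, 5) vs free (4, 5, 4, 4) (insufficient R0 and R3)
Permanently blocked: W9, W6, W8 and W7.


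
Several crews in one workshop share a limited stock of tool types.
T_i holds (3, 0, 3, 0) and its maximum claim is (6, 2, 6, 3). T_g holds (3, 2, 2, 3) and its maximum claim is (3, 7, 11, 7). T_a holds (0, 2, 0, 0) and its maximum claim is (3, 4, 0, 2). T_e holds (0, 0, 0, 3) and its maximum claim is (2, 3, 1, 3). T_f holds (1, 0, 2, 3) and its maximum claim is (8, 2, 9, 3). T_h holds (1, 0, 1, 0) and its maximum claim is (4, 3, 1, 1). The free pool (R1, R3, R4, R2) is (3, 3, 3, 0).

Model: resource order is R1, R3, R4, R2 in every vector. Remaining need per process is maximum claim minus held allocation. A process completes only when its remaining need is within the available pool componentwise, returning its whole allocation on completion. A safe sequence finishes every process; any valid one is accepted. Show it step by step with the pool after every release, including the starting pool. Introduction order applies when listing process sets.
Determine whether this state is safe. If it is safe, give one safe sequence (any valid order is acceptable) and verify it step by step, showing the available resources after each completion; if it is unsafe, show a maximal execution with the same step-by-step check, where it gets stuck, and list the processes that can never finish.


SAFE. One safe sequence: T_e, T_h, T_a, T_i, T_f, T_g.
Key observation: at T_e the run first touches a limit — (2, 3, 1, 0) against (3, 3, 3, 0), exact on a resource it actually requests.
Verifying each step:
  pool = (3, 3, 3, 0)
  run T_e (needs (2, 3, 1, 0), free (3, 3, 3, 0)); after release of (0, 0, 0, 3) the pool is (3, 3, 3, 3)
  run T_h (needs (3, 3, 0, 1), free (3, 3, 3, 3)); after release of (1, 0, 1, 0) the pool is (4, 3, 4, 3)
  run T_a (needs (3, 2, 0, 2), free (4, 3, 4, 3)); after release of (0, 2, 0, 0) the pool is (4, 5, 4, 3)
  run T_i (needs (3, 2, 3, 3), free (4, 5, 4, 3)); after release of (3, 0, 3, 0) the pool is (7, 5, 7, 3)
  run T_f (needs (7, 2, 7, 0), free (7, 5, 7, 3)); after release of (1, 0, 2, 3) the pool is (8, 5, 9, 6)
  run T_g (needs (0, 5, 9, 4), free (8, 5, 9, 6)); after release of (3, 2, 2, 3) the pool is (11, 7, 11, 9)


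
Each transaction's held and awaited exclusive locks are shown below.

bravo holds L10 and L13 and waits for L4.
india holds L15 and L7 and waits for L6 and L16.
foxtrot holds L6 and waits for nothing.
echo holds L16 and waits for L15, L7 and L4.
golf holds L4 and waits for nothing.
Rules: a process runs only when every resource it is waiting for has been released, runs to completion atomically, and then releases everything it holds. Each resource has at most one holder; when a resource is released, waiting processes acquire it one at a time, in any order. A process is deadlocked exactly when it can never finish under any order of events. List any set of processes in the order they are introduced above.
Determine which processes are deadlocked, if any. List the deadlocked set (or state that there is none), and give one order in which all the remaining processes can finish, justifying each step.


Deadlocked: india and echo.
Key observation: the knot is the closed ring of waits india -> echo -> india; no other process is dragged down with it.
A valid finishing order for the others: golf, bravo, foxtrot.
Verifying each step:
  run golf (it waits on nothing); releases L4
  bravo: everything it awaited (L4) is free; runs, freeing L10 and L13
  run foxtrot (it waits on nothing); releases L6


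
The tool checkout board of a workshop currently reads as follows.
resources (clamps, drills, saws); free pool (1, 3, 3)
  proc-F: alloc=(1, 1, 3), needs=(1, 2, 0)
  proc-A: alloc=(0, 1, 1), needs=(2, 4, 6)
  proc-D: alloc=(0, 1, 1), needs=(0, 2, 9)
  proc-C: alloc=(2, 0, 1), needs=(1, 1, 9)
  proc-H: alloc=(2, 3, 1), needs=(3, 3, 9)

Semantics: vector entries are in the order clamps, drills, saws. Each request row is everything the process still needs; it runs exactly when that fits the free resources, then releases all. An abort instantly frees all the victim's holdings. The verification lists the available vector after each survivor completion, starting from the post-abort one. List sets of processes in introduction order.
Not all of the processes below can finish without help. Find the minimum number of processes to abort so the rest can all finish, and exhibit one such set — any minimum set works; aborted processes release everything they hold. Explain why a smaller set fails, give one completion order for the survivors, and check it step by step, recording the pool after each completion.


Minimum abort set: proc-C and proc-H.
Key observation: no ordering could ever have run proc-D before the abort of proc-C and proc-H; with (4, 3, 2) back in the pool it fits at step 3.
No one abort is enough; case by case: proc-F alone leaves proc-D blocked (short on saws); proc-A alone leaves proc-D blocked (short on saws); proc-D alone leaves proc-C blocked (short on saws); proc-C alone leaves proc-D blocked (short on saws); proc-H alone leaves proc-D blocked (short on saws).
One survivor order: proc-F, proc-A, proc-D. Verifying each step (post-abort pool first):
  pool = (5, 6, 5)
  proc-F needs (1, 2, 0) <= (5, 6, 5) -> finishes; pool += (1, 1, 3) = (6, 7, 8)
  proc-A needs (2, 4, 6) <= (6, 7, 8) -> finishes; pool += (0, 1, 1) = (6, 8, 9)
  proc-D needs (0, 2, 9) <= (6, 8, 9) -> finishes; pool += (0, 1, 1) = (6, 9, 10)


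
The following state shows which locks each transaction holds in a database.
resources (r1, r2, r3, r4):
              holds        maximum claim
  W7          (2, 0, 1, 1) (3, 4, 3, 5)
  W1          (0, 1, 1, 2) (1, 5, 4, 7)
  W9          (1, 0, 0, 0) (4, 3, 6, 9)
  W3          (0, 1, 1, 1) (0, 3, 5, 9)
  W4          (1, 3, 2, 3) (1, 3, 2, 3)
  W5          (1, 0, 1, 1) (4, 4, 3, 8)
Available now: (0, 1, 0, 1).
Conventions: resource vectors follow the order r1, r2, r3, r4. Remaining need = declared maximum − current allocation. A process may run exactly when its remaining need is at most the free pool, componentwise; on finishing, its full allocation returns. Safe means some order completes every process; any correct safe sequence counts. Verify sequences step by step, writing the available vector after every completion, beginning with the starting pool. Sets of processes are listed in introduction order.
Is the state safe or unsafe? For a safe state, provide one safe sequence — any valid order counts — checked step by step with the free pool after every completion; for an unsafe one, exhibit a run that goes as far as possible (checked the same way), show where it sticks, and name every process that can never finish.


SAFE — a valid safe sequence is W4, W7, W1, W5, W3, W9.
Key observation: the first exact fit in this order is W7 — it needs (1, 4, 2, 4) with (1, 4, 2, 4) free, meeting a requested resource to the last unit.
Verifying each step:
  pool = (0, 1, 0, 1)
  W4 needs (0, 0, 0, 0) <= (0, 1, 0, 1) -> finishes; pool += (1, 3, 2, 3) = (1, 4, 2, 4)
  W7 needs (1, 4, 2, 4) <= (1, 4, 2, 4) -> finishes; pool += (2, 0, 1, 1) = (3, 4, 3, 5)
  W1 needs (1, 4, 3, 5) <= (3, 4, 3, 5) -> finishes; pool += (0, 1, 1, 2) = (3, 5, 4, 7)
  W5 needs (3, 4, 2, 7) <= (3, 5, 4, 7) -> finishes; pool += (1, 0, 1, 1) = (4, 5, 5, 8)
  W3 needs (0, 2, 4, 8) <= (4, 5, 5, 8) -> finishes; pool += (0, 1, 1, 1) = (4, 6, 6, 9)
  W9 needs (3, 3, 6, 9) <= (4, 6, 6, 9) -> finishes; pool += (1, 0, 0, 0) = (5, 6, 6, 9)


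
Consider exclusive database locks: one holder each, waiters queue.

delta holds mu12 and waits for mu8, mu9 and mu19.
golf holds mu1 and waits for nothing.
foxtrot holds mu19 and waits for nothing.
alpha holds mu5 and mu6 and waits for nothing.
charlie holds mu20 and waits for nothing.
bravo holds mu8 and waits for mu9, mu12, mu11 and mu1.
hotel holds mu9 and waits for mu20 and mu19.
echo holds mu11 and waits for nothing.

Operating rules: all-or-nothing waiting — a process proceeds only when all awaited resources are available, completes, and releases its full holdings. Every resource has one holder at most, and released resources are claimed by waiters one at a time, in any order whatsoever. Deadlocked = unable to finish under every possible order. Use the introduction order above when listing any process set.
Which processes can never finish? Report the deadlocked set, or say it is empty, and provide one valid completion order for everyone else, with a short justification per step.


Deadlocked: delta and bravo.
Key observation: the cycle delta -> bravo -> delta can never break — each member waits on the next; no other process is dragged down with it.
The rest can finish in the order foxtrot, charlie, alpha, hotel, golf, echo.
Verifying each step:
  foxtrot: no waits; runs immediately, freeing mu19
  charlie: no waits; runs immediately, freeing mu20
  alpha: no waits; runs immediately, freeing mu5 and mu6
  hotel waits on mu20 and mu19 — all released -> runs and releases mu9
  golf: no waits; runs immediately, freeing mu1
  echo: no waits; runs immediately, freeing mu11


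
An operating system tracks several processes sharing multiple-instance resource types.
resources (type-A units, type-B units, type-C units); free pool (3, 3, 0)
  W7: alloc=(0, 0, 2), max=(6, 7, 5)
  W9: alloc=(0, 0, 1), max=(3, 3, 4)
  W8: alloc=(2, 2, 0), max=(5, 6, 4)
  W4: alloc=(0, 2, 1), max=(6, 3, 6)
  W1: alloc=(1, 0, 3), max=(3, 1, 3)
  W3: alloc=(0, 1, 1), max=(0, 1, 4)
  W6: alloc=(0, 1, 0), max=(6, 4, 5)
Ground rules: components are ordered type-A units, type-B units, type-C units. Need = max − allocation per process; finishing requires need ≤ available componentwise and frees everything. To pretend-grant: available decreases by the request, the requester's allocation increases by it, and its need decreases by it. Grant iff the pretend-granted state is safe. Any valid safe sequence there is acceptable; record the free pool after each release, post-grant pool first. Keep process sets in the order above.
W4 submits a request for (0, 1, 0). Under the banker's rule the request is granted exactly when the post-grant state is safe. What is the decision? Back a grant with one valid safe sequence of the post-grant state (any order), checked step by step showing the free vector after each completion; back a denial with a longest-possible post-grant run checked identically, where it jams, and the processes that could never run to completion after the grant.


DENY: after the grant no complete ordering would exist.
Key observation: after W1, W3, W9 the pool peaks at (4, 3, 5), and each blocked process is short somewhere: W7 on type-A units, type-B units; W8 on type-B units; W4 on type-A units; W6 on type-A units.
After a pretend grant, a maximal execution: W1, W3, W9 — then nothing else fits. Verifying each step:
  pool = (3, 2, 0)
  run W1 (needs (2, 1, 0), free (3, 2, 0)); after release of (1, 0, 3) the pool is (4, 2, 3)
  run W3 (needs (0, 0, 3), free (4, 2, 3)); after release of (0, 1, 1) the pool is (4, 3, 4)
  run W9 (needs (3, 3, 3), free (4, 3, 4)); after release of (0, 0, 1) the pool is (4, 3, 5)
  W7 cannot run: need (6, 7, 3) vs free (4, 3, 5) (insufficient type-A units and type-B units)
  W8 cannot run: need (3, 4, 4) vs free (4, 3, 5) (insufficient type-B units)
  W4 cannot run: need (6, 0, 5) vs free (4, 3, 5) (insufficient type-A units)
  W6 cannot run: need (6, 3, 5) vs free (4, 3, 5) (insufficient type-A units)
Processes that could never finish after the grant: W7, W8, W4 and W6.


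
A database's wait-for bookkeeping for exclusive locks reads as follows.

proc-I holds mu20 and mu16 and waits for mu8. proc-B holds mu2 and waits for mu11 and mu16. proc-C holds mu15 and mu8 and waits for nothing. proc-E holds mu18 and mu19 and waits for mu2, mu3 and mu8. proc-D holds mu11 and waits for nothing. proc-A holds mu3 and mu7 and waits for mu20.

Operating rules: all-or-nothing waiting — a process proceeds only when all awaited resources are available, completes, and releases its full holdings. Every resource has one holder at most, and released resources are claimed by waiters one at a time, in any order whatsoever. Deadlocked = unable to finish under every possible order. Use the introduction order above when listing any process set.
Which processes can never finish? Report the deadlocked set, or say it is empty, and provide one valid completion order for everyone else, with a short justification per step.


No process is deadlocked.
Key observation: all waits point, directly or indirectly, at processes that can finish, so nothing is permanently blocked.
A valid finishing order for the others: proc-C, proc-I, proc-D, proc-A, proc-B, proc-E.
Check, step by step:
  run proc-C (it waits on nothing); releases mu15 and mu8
  proc-I: everything it awaited (mu8) is free; runs, freeing mu20 and mu16
  run proc-D (it waits on nothing); releases mu11
  proc-A: everything it awaited (mu20) is free; runs, freeing mu3 and mu7
  proc-B: everything it awaited (mu11 and mu16) is free; runs, freeing mu2
  proc-E: everything it awaited (mu2, mu3 and mu8) is free; runs, freeing mu18 and mu19


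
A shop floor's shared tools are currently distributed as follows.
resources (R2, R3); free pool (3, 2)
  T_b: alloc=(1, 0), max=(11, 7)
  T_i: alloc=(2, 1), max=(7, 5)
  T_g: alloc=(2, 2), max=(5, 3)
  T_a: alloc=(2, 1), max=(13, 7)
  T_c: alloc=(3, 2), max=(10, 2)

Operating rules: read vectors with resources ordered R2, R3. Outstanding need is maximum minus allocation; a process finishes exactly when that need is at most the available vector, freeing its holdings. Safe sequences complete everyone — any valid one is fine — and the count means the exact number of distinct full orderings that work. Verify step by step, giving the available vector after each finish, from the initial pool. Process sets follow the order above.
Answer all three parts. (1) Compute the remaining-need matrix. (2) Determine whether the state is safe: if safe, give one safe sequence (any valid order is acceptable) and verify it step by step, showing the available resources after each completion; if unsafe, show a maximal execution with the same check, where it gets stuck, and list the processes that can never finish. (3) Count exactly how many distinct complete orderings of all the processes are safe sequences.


(1) Outstanding need per process (order R2, R3):
  T_b: (10, 7)
  T_i: (5, 4)
  T_g: (3, 1)
  T_a: (11, 6)
  T_c: (7, 0)
(2) SAFE — a valid safe sequence is T_g, T_i, T_c, T_b, T_a.
Key observation: T_g marks the first exact bind of the order: its need (3, 1) fits the free (3, 2) with zero slack on a requested resource.
Walking it through:
  pool = (3, 2)
  run T_g (needs (3, 1), free (3, 2)); after release of (2, 2) the pool is (5, 4)
  run T_i (needs (5, 4), free (5, 4)); after release of (2, 1) the pool is (7, 5)
  run T_c (needs (7, 0), free (7, 5)); after release of (3, 2) the pool is (10, 7)
  run T_b (needs (10, 7), free (10, 7)); after release of (1, 0) the pool is (11, 7)
  run T_a (needs (11, 6), free (11, 7)); after release of (2, 1) the pool is (13, 8)
(3) Exactly 1 of the possible complete orderings is a safe sequence.


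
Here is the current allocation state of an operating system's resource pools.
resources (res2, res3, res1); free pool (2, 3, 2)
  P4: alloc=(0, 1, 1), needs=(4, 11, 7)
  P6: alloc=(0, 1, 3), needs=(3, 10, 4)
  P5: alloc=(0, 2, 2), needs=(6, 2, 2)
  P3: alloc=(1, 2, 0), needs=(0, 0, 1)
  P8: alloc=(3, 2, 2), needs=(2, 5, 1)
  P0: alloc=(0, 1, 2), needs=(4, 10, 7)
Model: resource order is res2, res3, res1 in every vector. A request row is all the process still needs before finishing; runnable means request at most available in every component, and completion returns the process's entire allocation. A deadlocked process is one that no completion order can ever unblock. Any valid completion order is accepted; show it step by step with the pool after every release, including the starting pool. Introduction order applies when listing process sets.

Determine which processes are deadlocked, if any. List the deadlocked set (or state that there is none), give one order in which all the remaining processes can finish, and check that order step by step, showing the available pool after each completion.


The deadlocked set is P4, P6 and P0.
Key observation: no order helps: past P3, P8, P5, the free pool tops out at (6, 9, 6), below what each blocked process needs in res3.
A valid finishing order for the others: P3, P8, P5. Verifying each step:
  pool = (2, 3, 2)
  run P3 (needs (0, 0, 1), free (2, 3, 2)); after release of (1, 2, 0) the pool is (3, 5, 2)
  run P8 (needs (2, 5, 1), free (3, 5, 2)); after release of (3, 2, 2) the pool is (6, 7, 4)
  run P5 (needs (6, 2, 2), free (6, 7, 4)); after release of (0, 2, 2) the pool is (6, 9, 6)
None of the blocked processes ever fits:
  P4 cannot run: need (4, 11, 7) vs free (6, 9, 6) (insufficient res3 and res1)
  P6 cannot run: need (3, 10, 4) vs free (6, 9, 6) (insufficient res3)
  P0 cannot run: need (4, 10, 7) vs free (6, 9, 6) (insufficient res3 and res1)


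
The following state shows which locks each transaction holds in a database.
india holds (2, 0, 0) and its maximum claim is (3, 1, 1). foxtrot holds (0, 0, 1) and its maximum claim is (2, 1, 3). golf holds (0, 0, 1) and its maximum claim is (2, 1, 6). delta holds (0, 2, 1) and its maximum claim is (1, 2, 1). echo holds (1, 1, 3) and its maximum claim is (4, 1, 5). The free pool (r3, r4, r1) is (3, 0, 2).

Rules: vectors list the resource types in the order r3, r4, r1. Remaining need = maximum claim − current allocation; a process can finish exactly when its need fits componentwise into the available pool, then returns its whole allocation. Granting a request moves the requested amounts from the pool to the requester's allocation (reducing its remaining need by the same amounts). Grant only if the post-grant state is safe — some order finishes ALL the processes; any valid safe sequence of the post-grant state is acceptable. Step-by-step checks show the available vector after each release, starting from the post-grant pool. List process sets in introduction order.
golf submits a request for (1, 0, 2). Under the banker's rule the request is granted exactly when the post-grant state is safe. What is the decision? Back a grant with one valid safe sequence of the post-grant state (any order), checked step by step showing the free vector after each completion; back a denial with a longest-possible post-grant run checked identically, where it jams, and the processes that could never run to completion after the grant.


DENY — the pretend-granted state is unsafe.
Key observation: r1 is the bottleneck — with delta, india done the pool holds (4, 2, 1), short of every remaining need.
On the post-grant state, delta, india is a maximal run — nothing extends it. Verifying each step:
  pool = (2, 0, 0)
  delta needs (1, 0, 0) <= (2, 0, 0) -> finishes; pool += (0, 2, 1) = (2, 2, 1)
  india needs (1, 1, 1) <= (2, 2, 1) -> finishes; pool += (2, 0, 0) = (4, 2, 1)
  foxtrot still needs (2, 1, 2) but only (4, 2, 1) is free — short on r1
  golf still needs (1, 1, 3) but only (4, 2, 1) is free — short on r1
  echo still needs (3, 0, 2) but only (4, 2, 1) is free — short on r1
Processes that could never finish after the grant: foxtrot, golf and echo.
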